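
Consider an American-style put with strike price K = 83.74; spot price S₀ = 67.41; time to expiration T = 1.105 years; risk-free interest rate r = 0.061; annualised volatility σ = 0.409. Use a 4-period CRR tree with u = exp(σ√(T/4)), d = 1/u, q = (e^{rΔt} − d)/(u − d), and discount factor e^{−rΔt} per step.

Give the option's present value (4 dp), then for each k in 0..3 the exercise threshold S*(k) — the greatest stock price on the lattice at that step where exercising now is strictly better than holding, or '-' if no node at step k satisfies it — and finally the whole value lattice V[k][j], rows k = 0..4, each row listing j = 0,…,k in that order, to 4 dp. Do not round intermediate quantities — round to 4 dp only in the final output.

price = 20.3448
boundary = - 54.3707 43.8536 54.3707
tree:
20.3448
29.3693 11.5003
39.8864 18.7966 4.1764
48.3691 29.3693 8.2584 0.0000
55.2110 39.8864 16.3300 0.0000 0.0000

params: Δt=0.27625 u=1.23982 d=0.80657 q=0.48569 e^(-rΔt)=0.98329
t_4 payoffs: 55.2110 39.8864 16.3300 0.0000 0.0000
t_3: node(3,0) S=35.3709 payoff=48.3691 vs cont=46.9698 → 48.3691 [stop]  node(3,1) S=54.3707 payoff=29.3693 vs cont=27.9700 → 29.3693 [stop]  node(3,2) S=83.5764 payoff=0.1636 vs cont=8.2584 → 8.2584 [wait]  node(3,3) S=128.4704 payoff=0.0000 vs cont=0.0000 → 0.0000 [wait]  ⇒ S*(3)=54.3707
t_2: node(2,0) S=43.8536 payoff=39.8864 vs cont=38.4871 → 39.8864 [stop]  node(2,1) S=67.4100 payoff=16.3300 vs cont=18.7966 → 18.7966 [wait]  node(2,2) S=103.6200 payoff=0.0000 vs cont=4.1764 → 4.1764 [wait]  ⇒ S*(2)=43.8536
t_1: node(1,0) S=54.3707 payoff=29.3693 vs cont=29.1480 → 29.3693 [stop]  node(1,1) S=83.5764 payoff=0.1636 vs cont=11.5003 → 11.5003 [wait]  ⇒ S*(1)=54.3707
t_0: node(0,0) S=67.4100 payoff=16.3300 vs cont=20.3448 → 20.3448 [wait]  ⇒ S*(0)=-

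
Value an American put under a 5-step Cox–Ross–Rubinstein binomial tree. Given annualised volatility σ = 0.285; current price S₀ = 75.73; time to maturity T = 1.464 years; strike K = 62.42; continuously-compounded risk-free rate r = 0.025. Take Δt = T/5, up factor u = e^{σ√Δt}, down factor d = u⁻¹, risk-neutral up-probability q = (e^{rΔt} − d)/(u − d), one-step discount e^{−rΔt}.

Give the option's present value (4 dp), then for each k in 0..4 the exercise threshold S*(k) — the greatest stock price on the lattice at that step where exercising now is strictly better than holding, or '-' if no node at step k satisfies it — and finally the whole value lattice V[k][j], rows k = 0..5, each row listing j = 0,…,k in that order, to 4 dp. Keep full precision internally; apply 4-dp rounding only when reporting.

Δt=0.29280, u=1.16674, d=0.85709, q=0.48525, disc=e^(-rΔt)=0.99271
k=5 terminal: V=max(K-S,0) → 27.3939 14.7394 0.0000 0.0000 0.0000 0.0000
k=4: j=0 S=40.8664 intr=21.5536 cont=21.0983 V=21.5536[EX]; j=1 S=55.6311 intr=6.7889 cont=7.5318 V=7.5318[hold]; j=2 S=75.7300 intr=0.0000 cont=0.0000 V=0.0000[hold]; j=3 S=103.0905 intr=0.0000 cont=0.0000 V=0.0000[hold]; j=4 S=140.3360 intr=0.0000 cont=0.0000 V=0.0000[hold]  S*(4)=40.8664
k=3: j=0 S=47.6806 intr=14.7394 cont=14.6420 V=14.7394[EX]; j=1 S=64.9072 intr=0.0000 cont=3.8487 V=3.8487[hold]; j=2 S=88.3575 intr=0.0000 cont=0.0000 V=0.0000[hold]; j=3 S=120.2801 intr=0.0000 cont=0.0000 V=0.0000[hold]  S*(3)=47.6806
k=2: j=0 S=55.6311 intr=6.7889 cont=9.3857 V=9.3857[hold]; j=1 S=75.7300 intr=0.0000 cont=1.9667 V=1.9667[hold]; j=2 S=103.0905 intr=0.0000 cont=0.0000 V=0.0000[hold]  S*(2)=-
k=1: j=0 S=64.9072 intr=0.0000 cont=5.7435 V=5.7435[hold]; j=1 S=88.3575 intr=0.0000 cont=1.0050 V=1.0050[hold]  S*(1)=-
k=0: j=0 S=75.7300 intr=0.0000 cont=3.4190 V=3.4190[hold]  S*(0)=-

price = 3.4190
boundary = - - - 47.6806 40.8664
tree:
3.4190
5.7435 1.0050
9.3857 1.9667 0.0000
14.7394 3.8487 0.0000 0.0000
21.5536 7.5318 0.0000 0.0000 0.0000
27.3939 14.7394 0.0000 0.0000 0.0000 0.0000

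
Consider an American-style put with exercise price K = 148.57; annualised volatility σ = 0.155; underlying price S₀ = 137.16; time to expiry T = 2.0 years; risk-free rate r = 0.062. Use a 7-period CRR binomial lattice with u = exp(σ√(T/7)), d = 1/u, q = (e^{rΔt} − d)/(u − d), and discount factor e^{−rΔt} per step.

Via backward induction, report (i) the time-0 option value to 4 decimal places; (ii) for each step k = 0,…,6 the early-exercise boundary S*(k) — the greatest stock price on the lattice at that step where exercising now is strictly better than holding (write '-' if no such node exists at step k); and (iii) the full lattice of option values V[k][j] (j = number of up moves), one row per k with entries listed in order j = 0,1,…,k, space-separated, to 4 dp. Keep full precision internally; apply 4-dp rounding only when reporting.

params: Δt=0.28571 u=1.08638 d=0.92049 q=0.58703 e^(-rΔt)=0.98244
t_7 payoffs: 71.7710 57.9302 41.5950 22.3158 0.0000 0.0000 0.0000 0.0000
t_6: node(6,0) S=83.4329 payoff=65.1371 vs cont=62.5285 → 65.1371 [stop]  node(6,1) S=98.4692 payoff=50.1008 vs cont=47.4921 → 50.1008 [stop]  node(6,2) S=116.2155 payoff=32.3545 vs cont=29.7459 → 32.3545 [stop]  node(6,3) S=137.1600 payoff=11.4100 vs cont=9.0539 → 11.4100 [stop]  node(6,4) S=161.8792 payoff=0.0000 vs cont=0.0000 → 0.0000 [wait]  node(6,5) S=191.0532 payoff=0.0000 vs cont=0.0000 → 0.0000 [wait]  node(6,6) S=225.4851 payoff=0.0000 vs cont=0.0000 → 0.0000 [wait]  ⇒ S*(6)=137.1600
t_5: node(5,0) S=90.6398 payoff=57.9302 vs cont=55.3216 → 57.9302 [stop]  node(5,1) S=106.9750 payoff=41.5950 vs cont=38.9864 → 41.5950 [stop]  node(5,2) S=126.2542 payoff=22.3158 vs cont=19.7072 → 22.3158 [stop]  node(5,3) S=149.0079 payoff=0.0000 vs cont=4.6292 → 4.6292 [wait]  node(5,4) S=175.8623 payoff=0.0000 vs cont=0.0000 → 0.0000 [wait]  node(5,5) S=207.5564 payoff=0.0000 vs cont=0.0000 → 0.0000 [wait]  ⇒ S*(5)=126.2542
t_4: node(4,0) S=98.4692 payoff=50.1008 vs cont=47.4921 → 50.1008 [stop]  node(4,1) S=116.2155 payoff=32.3545 vs cont=29.7459 → 32.3545 [stop]  node(4,2) S=137.1600 payoff=11.4100 vs cont=11.7237 → 11.7237 [wait]  node(4,3) S=161.8792 payoff=0.0000 vs cont=1.8782 → 1.8782 [wait]  node(4,4) S=191.0532 payoff=0.0000 vs cont=0.0000 → 0.0000 [wait]  ⇒ S*(4)=116.2155
t_3: node(3,0) S=106.9750 payoff=41.5950 vs cont=38.9864 → 41.5950 [stop]  node(3,1) S=126.2542 payoff=22.3158 vs cont=19.8881 → 22.3158 [stop]  node(3,2) S=149.0079 payoff=0.0000 vs cont=5.8397 → 5.8397 [wait]  node(3,3) S=175.8623 payoff=0.0000 vs cont=0.7620 → 0.7620 [wait]  ⇒ S*(3)=126.2542
t_2: node(2,0) S=116.2155 payoff=32.3545 vs cont=29.7459 → 32.3545 [stop]  node(2,1) S=137.1600 payoff=11.4100 vs cont=12.4218 → 12.4218 [wait]  node(2,2) S=161.8792 payoff=0.0000 vs cont=2.8087 → 2.8087 [wait]  ⇒ S*(2)=116.2155
t_1: node(1,0) S=126.2542 payoff=22.3158 vs cont=20.2907 → 22.3158 [stop]  node(1,1) S=149.0079 payoff=0.0000 vs cont=6.6596 → 6.6596 [wait]  ⇒ S*(1)=126.2542
t_0: node(0,0) S=137.1600 payoff=11.4100 vs cont=12.8946 → 12.8946 [wait]  ⇒ S*(0)=-

price = 12.8946
boundary = - 126.2542 116.2155 126.2542 116.2155 126.2542 137.1600
tree:
12.8946
22.3158 6.6596
32.3545 12.4218 2.8087
41.5950 22.3158 5.8397 0.7620
50.1008 32.3545 11.7237 1.8782 0.0000
57.9302 41.5950 22.3158 4.6292 0.0000 0.0000
65.1371 50.1008 32.3545 11.4100 0.0000 0.0000 0.0000
71.7710 57.9302 41.5950 22.3158 0.0000 0.0000 0.0000 0.0000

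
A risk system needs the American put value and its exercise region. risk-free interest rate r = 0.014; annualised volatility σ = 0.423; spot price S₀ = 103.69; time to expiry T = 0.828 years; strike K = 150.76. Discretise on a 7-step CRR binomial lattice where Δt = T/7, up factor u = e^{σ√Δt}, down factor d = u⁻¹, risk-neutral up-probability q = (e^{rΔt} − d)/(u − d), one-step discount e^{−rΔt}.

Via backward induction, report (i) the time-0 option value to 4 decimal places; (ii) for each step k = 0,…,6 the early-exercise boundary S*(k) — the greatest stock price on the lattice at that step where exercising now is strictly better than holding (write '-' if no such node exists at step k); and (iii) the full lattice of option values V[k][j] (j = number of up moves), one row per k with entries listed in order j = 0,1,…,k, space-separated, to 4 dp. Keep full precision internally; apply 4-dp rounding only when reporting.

price = 50.3102
boundary = - - 77.5128 67.0181 77.5128 89.6510 103.6900
tree:
50.3102
61.7129 37.5969
73.2472 48.8911 24.9614
83.7419 61.1284 35.2292 13.4417
92.8157 73.2472 47.6437 21.3189 4.5838
100.6610 83.7419 61.1090 32.5893 8.6528 0.0000
107.4441 92.8157 73.2472 47.0700 16.3336 0.0000 0.0000
113.3088 100.6610 83.7419 61.1090 30.8326 0.0000 0.0000 0.0000

Δt=0.11829, u=1.15660, d=0.86461, q=0.46937, disc=e^(-rΔt)=0.99835
k=7 terminal: V=max(K-S,0) → 113.3088 100.6610 83.7419 61.1090 30.8326 0.0000 0.0000 0.0000
k=6: j=0 S=43.3159 intr=107.4441 cont=107.1947 V=107.4441[EX]; j=1 S=57.9443 intr=92.8157 cont=92.5663 V=92.8157[EX]; j=2 S=77.5128 intr=73.2472 cont=72.9977 V=73.2472[EX]; j=3 S=103.6900 intr=47.0700 cont=46.8205 V=47.0700[EX]; j=4 S=138.7076 intr=12.0524 cont=16.3336 V=16.3336[hold]; j=5 S=185.5510 intr=0.0000 cont=0.0000 V=0.0000[hold]; j=6 S=248.2142 intr=0.0000 cont=0.0000 V=0.0000[hold]  S*(6)=103.6900
k=5: j=0 S=50.0990 intr=100.6610 cont=100.4116 V=100.6610[EX]; j=1 S=67.0181 intr=83.7419 cont=83.4925 V=83.7419[EX]; j=2 S=89.6510 intr=61.1090 cont=60.8595 V=61.1090[EX]; j=3 S=119.9274 intr=30.8326 cont=32.5893 V=32.5893[hold]; j=4 S=160.4286 intr=0.0000 cont=8.6528 V=8.6528[hold]; j=5 S=214.6076 intr=0.0000 cont=0.0000 V=0.0000[hold]  S*(5)=89.6510
k=4: j=0 S=57.9443 intr=92.8157 cont=92.5663 V=92.8157[EX]; j=1 S=77.5128 intr=73.2472 cont=72.9977 V=73.2472[EX]; j=2 S=103.6900 intr=47.0700 cont=47.6437 V=47.6437[hold]; j=3 S=138.7076 intr=12.0524 cont=21.3189 V=21.3189[hold]; j=4 S=185.5510 intr=0.0000 cont=4.5838 V=4.5838[hold]  S*(4)=77.5128
k=3: j=0 S=67.0181 intr=83.7419 cont=83.4925 V=83.7419[EX]; j=1 S=89.6510 intr=61.1090 cont=61.1284 V=61.1284[hold]; j=2 S=119.9274 intr=30.8326 cont=35.2292 V=35.2292[hold]; j=3 S=160.4286 intr=0.0000 cont=13.4417 V=13.4417[hold]  S*(3)=67.0181
k=2: j=0 S=77.5128 intr=73.2472 cont=73.0068 V=73.2472[EX]; j=1 S=103.6900 intr=47.0700 cont=48.8911 V=48.8911[hold]; j=2 S=138.7076 intr=12.0524 cont=24.9614 V=24.9614[hold]  S*(2)=77.5128
k=1: j=0 S=89.6510 intr=61.1090 cont=61.7129 V=61.7129[hold]; j=1 S=119.9274 intr=30.8326 cont=37.5969 V=37.5969[hold]  S*(1)=-
k=0: j=0 S=103.6900 intr=47.0700 cont=50.3102 V=50.3102[hold]  S*(0)=-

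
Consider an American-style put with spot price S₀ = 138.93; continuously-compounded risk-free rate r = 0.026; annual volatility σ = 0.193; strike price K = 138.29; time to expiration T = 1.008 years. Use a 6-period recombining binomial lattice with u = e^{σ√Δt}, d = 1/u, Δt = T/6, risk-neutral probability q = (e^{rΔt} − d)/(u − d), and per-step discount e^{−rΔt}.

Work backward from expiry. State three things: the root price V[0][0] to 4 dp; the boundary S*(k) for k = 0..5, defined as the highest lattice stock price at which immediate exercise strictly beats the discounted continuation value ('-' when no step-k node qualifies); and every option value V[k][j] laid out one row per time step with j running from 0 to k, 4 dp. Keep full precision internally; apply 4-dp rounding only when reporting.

price = 8.6826
boundary = - - - 109.5796 118.6001 128.3632
tree:
8.6826
13.5017 4.0877
20.1897 7.1374 1.1677
28.7104 12.1072 2.3832 0.0000
37.0449 19.6899 4.8639 0.0000 0.0000
44.7454 28.7104 9.9268 0.0000 0.0000 0.0000
51.8603 37.0449 19.6899 0.0000 0.0000 0.0000 0.0000

Δt=0.16800, u=1.08232, d=0.92394, q=0.50787, disc=e^(-rΔt)=0.99564
k=6 terminal: V=max(K-S,0) → 51.8603 37.0449 19.6899 0.0000 0.0000 0.0000 0.0000
k=5: j=0 S=93.5446 intr=44.7454 cont=44.1427 V=44.7454[EX]; j=1 S=109.5796 intr=28.7104 cont=28.1077 V=28.7104[EX]; j=2 S=128.3632 intr=9.9268 cont=9.6477 V=9.9268[EX]; j=3 S=150.3667 intr=0.0000 cont=0.0000 V=0.0000[hold]; j=4 S=176.1418 intr=0.0000 cont=0.0000 V=0.0000[hold]; j=5 S=206.3353 intr=0.0000 cont=0.0000 V=0.0000[hold]  S*(5)=128.3632
k=4: j=0 S=101.2451 intr=37.0449 cont=36.4422 V=37.0449[EX]; j=1 S=118.6001 intr=19.6899 cont=19.0872 V=19.6899[EX]; j=2 S=138.9300 intr=0.0000 cont=4.8639 V=4.8639[hold]; j=3 S=162.7448 intr=0.0000 cont=0.0000 V=0.0000[hold]; j=4 S=190.6418 intr=0.0000 cont=0.0000 V=0.0000[hold]  S*(4)=118.6001
k=3: j=0 S=109.5796 intr=28.7104 cont=28.1077 V=28.7104[EX]; j=1 S=128.3632 intr=9.9268 cont=12.1072 V=12.1072[hold]; j=2 S=150.3667 intr=0.0000 cont=2.3832 V=2.3832[hold]; j=3 S=176.1418 intr=0.0000 cont=0.0000 V=0.0000[hold]  S*(3)=109.5796
k=2: j=0 S=118.6001 intr=19.6899 cont=20.1897 V=20.1897[hold]; j=1 S=138.9300 intr=0.0000 cont=7.1374 V=7.1374[hold]; j=2 S=162.7448 intr=0.0000 cont=1.1677 V=1.1677[hold]  S*(2)=-
k=1: j=0 S=128.3632 intr=9.9268 cont=13.5017 V=13.5017[hold]; j=1 S=150.3667 intr=0.0000 cont=4.0877 V=4.0877[hold]  S*(1)=-
k=0: j=0 S=138.9300 intr=0.0000 cont=8.6826 V=8.6826[hold]  S*(0)=-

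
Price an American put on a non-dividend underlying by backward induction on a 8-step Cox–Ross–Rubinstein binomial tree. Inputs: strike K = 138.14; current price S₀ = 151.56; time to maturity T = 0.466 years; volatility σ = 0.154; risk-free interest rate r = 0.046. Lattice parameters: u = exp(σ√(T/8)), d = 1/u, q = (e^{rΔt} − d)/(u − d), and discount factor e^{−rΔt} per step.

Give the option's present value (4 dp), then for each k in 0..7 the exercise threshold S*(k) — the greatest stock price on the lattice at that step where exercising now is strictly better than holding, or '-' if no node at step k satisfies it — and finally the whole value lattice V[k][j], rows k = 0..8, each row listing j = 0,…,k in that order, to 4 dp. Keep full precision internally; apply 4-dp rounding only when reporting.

price = 1.1026
boundary = - - - - - 125.8564 121.2645 125.8564
tree:
1.1026
1.8938 0.3976
3.1781 0.7499 0.0831
5.1832 1.3931 0.1760 0.0000
8.1588 2.5367 0.3729 0.0000 0.0000
12.2836 4.4953 0.7902 0.0000 0.0000 0.0000
16.8755 7.6611 1.6744 0.0000 0.0000 0.0000 0.0000
21.3000 12.2836 3.5479 0.0000 0.0000 0.0000 0.0000 0.0000
25.5629 16.8755 7.5177 0.0000 0.0000 0.0000 0.0000 0.0000 0.0000

Δt=0.05825  u=1.03787  d=0.96351  q=0.52679  discount=0.99732
step 8 (expiry): payoffs max(K−S,0) = 25.5629 16.8755 7.5177 0.0000 0.0000 0.0000 0.0000 0.0000 0.0000
step 7: (k=7,j=0): S=116.8400, (K−S)⁺=21.3000, hold=20.9303 ⇒ V=21.3000 exercise | (k=7,j=1): S=125.8564, (K−S)⁺=12.2836, hold=11.9139 ⇒ V=12.2836 exercise | (k=7,j=2): S=135.5686, (K−S)⁺=2.5714, hold=3.5479 ⇒ V=3.5479 continue | (k=7,j=3): S=146.0302, (K−S)⁺=0.0000, hold=0.0000 ⇒ V=0.0000 continue | (k=7,j=4): S=157.2992, (K−S)⁺=0.0000, hold=0.0000 ⇒ V=0.0000 continue | (k=7,j=5): S=169.4377, (K−S)⁺=0.0000, hold=0.0000 ⇒ V=0.0000 continue | (k=7,j=6): S=182.5130, (K−S)⁺=0.0000, hold=0.0000 ⇒ V=0.0000 continue | (k=7,j=7): S=196.5973, (K−S)⁺=0.0000, hold=0.0000 ⇒ V=0.0000 continue  boundary S*=125.8564
step 6: (k=6,j=0): S=121.2645, (K−S)⁺=16.8755, hold=16.5059 ⇒ V=16.8755 exercise | (k=6,j=1): S=130.6223, (K−S)⁺=7.5177, hold=7.6611 ⇒ V=7.6611 continue | (k=6,j=2): S=140.7022, (K−S)⁺=0.0000, hold=1.6744 ⇒ V=1.6744 continue | (k=6,j=3): S=151.5600, (K−S)⁺=0.0000, hold=0.0000 ⇒ V=0.0000 continue | (k=6,j=4): S=163.2557, (K−S)⁺=0.0000, hold=0.0000 ⇒ V=0.0000 continue | (k=6,j=5): S=175.8539, (K−S)⁺=0.0000, hold=0.0000 ⇒ V=0.0000 continue | (k=6,j=6): S=189.4243, (K−S)⁺=0.0000, hold=0.0000 ⇒ V=0.0000 continue  boundary S*=121.2645
step 5: (k=5,j=0): S=125.8564, (K−S)⁺=12.2836, hold=11.9893 ⇒ V=12.2836 exercise | (k=5,j=1): S=135.5686, (K−S)⁺=2.5714, hold=4.4953 ⇒ V=4.4953 continue | (k=5,j=2): S=146.0302, (K−S)⁺=0.0000, hold=0.7902 ⇒ V=0.7902 continue | (k=5,j=3): S=157.2992, (K−S)⁺=0.0000, hold=0.0000 ⇒ V=0.0000 continue | (k=5,j=4): S=169.4377, (K−S)⁺=0.0000, hold=0.0000 ⇒ V=0.0000 continue | (k=5,j=5): S=182.5130, (K−S)⁺=0.0000, hold=0.0000 ⇒ V=0.0000 continue  boundary S*=125.8564
step 4: (k=4,j=0): S=130.6223, (K−S)⁺=7.5177, hold=8.1588 ⇒ V=8.1588 continue | (k=4,j=1): S=140.7022, (K−S)⁺=0.0000, hold=2.5367 ⇒ V=2.5367 continue | (k=4,j=2): S=151.5600, (K−S)⁺=0.0000, hold=0.3729 ⇒ V=0.3729 continue | (k=4,j=3): S=163.2557, (K−S)⁺=0.0000, hold=0.0000 ⇒ V=0.0000 continue | (k=4,j=4): S=175.8539, (K−S)⁺=0.0000, hold=0.0000 ⇒ V=0.0000 continue  boundary S*=-
step 3: (k=3,j=0): S=135.5686, (K−S)⁺=2.5714, hold=5.1832 ⇒ V=5.1832 continue | (k=3,j=1): S=146.0302, (K−S)⁺=0.0000, hold=1.3931 ⇒ V=1.3931 continue | (k=3,j=2): S=157.2992, (K−S)⁺=0.0000, hold=0.1760 ⇒ V=0.1760 continue | (k=3,j=3): S=169.4377, (K−S)⁺=0.0000, hold=0.0000 ⇒ V=0.0000 continue  boundary S*=-
step 2: (k=2,j=0): S=140.7022, (K−S)⁺=0.0000, hold=3.1781 ⇒ V=3.1781 continue | (k=2,j=1): S=151.5600, (K−S)⁺=0.0000, hold=0.7499 ⇒ V=0.7499 continue | (k=2,j=2): S=163.2557, (K−S)⁺=0.0000, hold=0.0831 ⇒ V=0.0831 continue  boundary S*=-
step 1: (k=1,j=0): S=146.0302, (K−S)⁺=0.0000, hold=1.8938 ⇒ V=1.8938 continue | (k=1,j=1): S=157.2992, (K−S)⁺=0.0000, hold=0.3976 ⇒ V=0.3976 continue  boundary S*=-
step 0: (k=0,j=0): S=151.5600, (K−S)⁺=0.0000, hold=1.1026 ⇒ V=1.1026 continue  boundary S*=-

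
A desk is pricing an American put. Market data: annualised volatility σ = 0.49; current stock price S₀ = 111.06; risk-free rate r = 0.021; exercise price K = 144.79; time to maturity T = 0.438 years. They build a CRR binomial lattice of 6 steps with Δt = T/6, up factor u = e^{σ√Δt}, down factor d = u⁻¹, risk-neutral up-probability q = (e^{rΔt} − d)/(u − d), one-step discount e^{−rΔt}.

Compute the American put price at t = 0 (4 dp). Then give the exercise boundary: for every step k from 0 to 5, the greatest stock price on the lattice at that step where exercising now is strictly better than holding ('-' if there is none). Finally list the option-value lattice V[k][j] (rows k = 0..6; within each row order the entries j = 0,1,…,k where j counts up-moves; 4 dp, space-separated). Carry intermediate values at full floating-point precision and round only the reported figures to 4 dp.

Δt=0.07300, u=1.14155, d=0.87600, q=0.47273, disc=e^(-rΔt)=0.99847
k=6 terminal: V=max(K-S,0) → 94.6045 79.3909 59.5655 33.7300 0.0626 0.0000 0.0000
k=5: j=0 S=57.2895 intr=87.5005 cont=87.2787 V=87.5005[EX]; j=1 S=74.6566 intr=70.1334 cont=69.9116 V=70.1334[EX]; j=2 S=97.2884 intr=47.5016 cont=47.2798 V=47.5016[EX]; j=3 S=126.7810 intr=18.0090 cont=17.7872 V=18.0090[EX]; j=4 S=165.2142 intr=0.0000 cont=0.0330 V=0.0330[hold]; j=5 S=215.2982 intr=0.0000 cont=0.0000 V=0.0000[hold]  S*(5)=126.7810
k=4: j=0 S=65.3991 intr=79.3909 cont=79.1692 V=79.3909[EX]; j=1 S=85.2245 intr=59.5655 cont=59.3437 V=59.5655[EX]; j=2 S=111.0600 intr=33.7300 cont=33.5082 V=33.7300[EX]; j=3 S=144.7274 intr=0.0626 cont=9.4966 V=9.4966[hold]; j=4 S=188.6010 intr=0.0000 cont=0.0173 V=0.0173[hold]  S*(4)=111.0600
k=3: j=0 S=74.6566 intr=70.1334 cont=69.9116 V=70.1334[EX]; j=1 S=97.2884 intr=47.5016 cont=47.2798 V=47.5016[EX]; j=2 S=126.7810 intr=18.0090 cont=22.2401 V=22.2401[hold]; j=3 S=165.2142 intr=0.0000 cont=5.0078 V=5.0078[hold]  S*(3)=97.2884
k=2: j=0 S=85.2245 intr=59.5655 cont=59.3437 V=59.5655[EX]; j=1 S=111.0600 intr=33.7300 cont=35.5053 V=35.5053[hold]; j=2 S=144.7274 intr=0.0626 cont=14.0723 V=14.0723[hold]  S*(2)=85.2245
k=1: j=0 S=97.2884 intr=47.5016 cont=48.1177 V=48.1177[hold]; j=1 S=126.7810 intr=18.0090 cont=25.3345 V=25.3345[hold]  S*(1)=-
k=0: j=0 S=111.0600 intr=33.7300 cont=37.2903 V=37.2903[hold]  S*(0)=-

price = 37.2903
boundary = - - 85.2245 97.2884 111.0600 126.7810
tree:
37.2903
48.1177 25.3345
59.5655 35.5053 14.0723
70.1334 47.5016 22.2401 5.0078
79.3909 59.5655 33.7300 9.4966 0.0173
87.5005 70.1334 47.5016 18.0090 0.0330 0.0000
94.6045 79.3909 59.5655 33.7300 0.0626 0.0000 0.0000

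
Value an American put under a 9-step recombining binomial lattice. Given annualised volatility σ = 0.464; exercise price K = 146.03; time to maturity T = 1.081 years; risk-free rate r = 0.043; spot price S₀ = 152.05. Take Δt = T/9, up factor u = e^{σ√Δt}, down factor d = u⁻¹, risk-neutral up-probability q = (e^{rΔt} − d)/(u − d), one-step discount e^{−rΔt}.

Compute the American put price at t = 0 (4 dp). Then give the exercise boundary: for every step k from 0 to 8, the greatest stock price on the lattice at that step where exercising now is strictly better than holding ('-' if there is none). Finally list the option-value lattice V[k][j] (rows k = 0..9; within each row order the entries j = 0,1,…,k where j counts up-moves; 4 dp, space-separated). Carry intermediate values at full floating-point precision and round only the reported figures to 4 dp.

price = 23.2089
boundary = - - - - 79.9159 68.0448 79.9159 93.8580 110.2325
tree:
23.2089
31.5148 14.3149
41.6324 20.7160 7.4215
53.3425 29.1901 11.6097 2.8903
66.1141 39.8586 17.7593 4.9639 0.6383
77.9852 52.4506 26.4259 8.4088 1.2242 0.0000
88.0929 66.1141 37.9748 13.9957 2.3480 0.0000 0.0000
96.6992 77.9852 52.1720 22.7538 4.5034 0.0000 0.0000 0.0000
104.0271 88.0929 66.1141 35.7975 8.6374 0.0000 0.0000 0.0000 0.0000
110.2664 96.6992 77.9852 52.1720 16.5663 0.0000 0.0000 0.0000 0.0000 0.0000

Δt=0.12011  u=1.17446  d=0.85145  q=0.47592  discount=0.99485
step 9 (expiry): payoffs max(K−S,0) = 110.2664 96.6992 77.9852 52.1720 16.5663 0.0000 0.0000 0.0000 0.0000 0.0000
step 8: (k=8,j=0): S=42.0029, (K−S)⁺=104.0271, hold=103.2748 ⇒ V=104.0271 exercise | (k=8,j=1): S=57.9371, (K−S)⁺=88.0929, hold=87.3407 ⇒ V=88.0929 exercise | (k=8,j=2): S=79.9159, (K−S)⁺=66.1141, hold=65.3619 ⇒ V=66.1141 exercise | (k=8,j=3): S=110.2325, (K−S)⁺=35.7975, hold=35.0452 ⇒ V=35.7975 exercise | (k=8,j=4): S=152.0500, (K−S)⁺=0.0000, hold=8.6374 ⇒ V=8.6374 continue | (k=8,j=5): S=209.7312, (K−S)⁺=0.0000, hold=0.0000 ⇒ V=0.0000 continue | (k=8,j=6): S=289.2942, (K−S)⁺=0.0000, hold=0.0000 ⇒ V=0.0000 continue | (k=8,j=7): S=399.0400, (K−S)⁺=0.0000, hold=0.0000 ⇒ V=0.0000 continue | (k=8,j=8): S=550.4186, (K−S)⁺=0.0000, hold=0.0000 ⇒ V=0.0000 continue  boundary S*=110.2325
step 7: (k=7,j=0): S=49.3308, (K−S)⁺=96.6992, hold=95.9469 ⇒ V=96.6992 exercise | (k=7,j=1): S=68.0448, (K−S)⁺=77.9852, hold=77.2330 ⇒ V=77.9852 exercise | (k=7,j=2): S=93.8580, (K−S)⁺=52.1720, hold=51.4197 ⇒ V=52.1720 exercise | (k=7,j=3): S=129.4637, (K−S)⁺=16.5663, hold=22.7538 ⇒ V=22.7538 continue | (k=7,j=4): S=178.5767, (K−S)⁺=0.0000, hold=4.5034 ⇒ V=4.5034 continue | (k=7,j=5): S=246.3210, (K−S)⁺=0.0000, hold=0.0000 ⇒ V=0.0000 continue | (k=7,j=6): S=339.7646, (K−S)⁺=0.0000, hold=0.0000 ⇒ V=0.0000 continue | (k=7,j=7): S=468.6566, (K−S)⁺=0.0000, hold=0.0000 ⇒ V=0.0000 continue  boundary S*=93.8580
step 6: (k=6,j=0): S=57.9371, (K−S)⁺=88.0929, hold=87.3407 ⇒ V=88.0929 exercise | (k=6,j=1): S=79.9159, (K−S)⁺=66.1141, hold=65.3619 ⇒ V=66.1141 exercise | (k=6,j=2): S=110.2325, (K−S)⁺=35.7975, hold=37.9748 ⇒ V=37.9748 continue | (k=6,j=3): S=152.0500, (K−S)⁺=0.0000, hold=13.9957 ⇒ V=13.9957 continue | (k=6,j=4): S=209.7312, (K−S)⁺=0.0000, hold=2.3480 ⇒ V=2.3480 continue | (k=6,j=5): S=289.2942, (K−S)⁺=0.0000, hold=0.0000 ⇒ V=0.0000 continue | (k=6,j=6): S=399.0400, (K−S)⁺=0.0000, hold=0.0000 ⇒ V=0.0000 continue  boundary S*=79.9159
step 5: (k=5,j=0): S=68.0448, (K−S)⁺=77.9852, hold=77.2330 ⇒ V=77.9852 exercise | (k=5,j=1): S=93.8580, (K−S)⁺=52.1720, hold=52.4506 ⇒ V=52.4506 continue | (k=5,j=2): S=129.4637, (K−S)⁺=16.5663, hold=26.4259 ⇒ V=26.4259 continue | (k=5,j=3): S=178.5767, (K−S)⁺=0.0000, hold=8.4088 ⇒ V=8.4088 continue | (k=5,j=4): S=246.3210, (K−S)⁺=0.0000, hold=1.2242 ⇒ V=1.2242 continue | (k=5,j=5): S=339.7646, (K−S)⁺=0.0000, hold=0.0000 ⇒ V=0.0000 continue  boundary S*=68.0448
step 4: (k=4,j=0): S=79.9159, (K−S)⁺=66.1141, hold=65.4938 ⇒ V=66.1141 exercise | (k=4,j=1): S=110.2325, (K−S)⁺=35.7975, hold=39.8586 ⇒ V=39.8586 continue | (k=4,j=2): S=152.0500, (K−S)⁺=0.0000, hold=17.7593 ⇒ V=17.7593 continue | (k=4,j=3): S=209.7312, (K−S)⁺=0.0000, hold=4.9639 ⇒ V=4.9639 continue | (k=4,j=4): S=289.2942, (K−S)⁺=0.0000, hold=0.6383 ⇒ V=0.6383 continue  boundary S*=79.9159
step 3: (k=3,j=0): S=93.8580, (K−S)⁺=52.1720, hold=53.3425 ⇒ V=53.3425 continue | (k=3,j=1): S=129.4637, (K−S)⁺=16.5663, hold=29.1901 ⇒ V=29.1901 continue | (k=3,j=2): S=178.5767, (K−S)⁺=0.0000, hold=11.6097 ⇒ V=11.6097 continue | (k=3,j=3): S=246.3210, (K−S)⁺=0.0000, hold=2.8903 ⇒ V=2.8903 continue  boundary S*=-
step 2: (k=2,j=0): S=110.2325, (K−S)⁺=35.7975, hold=41.6324 ⇒ V=41.6324 continue | (k=2,j=1): S=152.0500, (K−S)⁺=0.0000, hold=20.7160 ⇒ V=20.7160 continue | (k=2,j=2): S=209.7312, (K−S)⁺=0.0000, hold=7.4215 ⇒ V=7.4215 continue  boundary S*=-
step 1: (k=1,j=0): S=129.4637, (K−S)⁺=16.5663, hold=31.5148 ⇒ V=31.5148 continue | (k=1,j=1): S=178.5767, (K−S)⁺=0.0000, hold=14.3149 ⇒ V=14.3149 continue  boundary S*=-
step 0: (k=0,j=0): S=152.0500, (K−S)⁺=0.0000, hold=23.2089 ⇒ V=23.2089 continue  boundary S*=-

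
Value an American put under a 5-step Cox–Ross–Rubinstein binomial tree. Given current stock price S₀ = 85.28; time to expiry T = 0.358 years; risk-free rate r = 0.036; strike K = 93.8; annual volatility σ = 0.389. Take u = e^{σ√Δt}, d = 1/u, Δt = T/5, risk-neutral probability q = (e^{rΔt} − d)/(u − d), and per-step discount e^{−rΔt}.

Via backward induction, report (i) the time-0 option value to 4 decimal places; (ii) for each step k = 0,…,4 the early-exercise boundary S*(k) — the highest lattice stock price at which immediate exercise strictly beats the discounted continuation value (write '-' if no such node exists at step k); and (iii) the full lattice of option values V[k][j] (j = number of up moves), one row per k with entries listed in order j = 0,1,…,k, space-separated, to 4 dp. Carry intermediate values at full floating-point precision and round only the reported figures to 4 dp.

Δt=0.07160, u=1.10970, d=0.90114, q=0.48638, disc=e^(-rΔt)=0.99743
k=5 terminal: V=max(K-S,0) → 43.1219 31.3933 16.9504 0.0000 0.0000 0.0000
k=4: j=0 S=56.2374 intr=37.5626 cont=37.3211 V=37.5626[EX]; j=1 S=69.2526 intr=24.5474 cont=24.3059 V=24.5474[EX]; j=2 S=85.2800 intr=8.5200 cont=8.6837 V=8.6837[hold]; j=3 S=105.0166 intr=0.0000 cont=0.0000 V=0.0000[hold]; j=4 S=129.3209 intr=0.0000 cont=0.0000 V=0.0000[hold]  S*(4)=69.2526
k=3: j=0 S=62.4067 intr=31.3933 cont=31.1519 V=31.3933[EX]; j=1 S=76.8496 intr=16.9504 cont=16.7883 V=16.9504[EX]; j=2 S=94.6352 intr=0.0000 cont=4.4487 V=4.4487[hold]; j=3 S=116.5369 intr=0.0000 cont=0.0000 V=0.0000[hold]  S*(3)=76.8496
k=2: j=0 S=69.2526 intr=24.5474 cont=24.3059 V=24.5474[EX]; j=1 S=85.2800 intr=8.5200 cont=10.8419 V=10.8419[hold]; j=2 S=105.0166 intr=0.0000 cont=2.2791 V=2.2791[hold]  S*(2)=69.2526
k=1: j=0 S=76.8496 intr=16.9504 cont=17.8353 V=17.8353[hold]; j=1 S=94.6352 intr=0.0000 cont=6.6599 V=6.6599[hold]  S*(1)=-
k=0: j=0 S=85.2800 intr=8.5200 cont=12.3679 V=12.3679[hold]  S*(0)=-

price = 12.3679
boundary = - - 69.2526 76.8496 69.2526
tree:
12.3679
17.8353 6.6599
24.5474 10.8419 2.2791
31.3933 16.9504 4.4487 0.0000
37.5626 24.5474 8.6837 0.0000 0.0000
43.1219 31.3933 16.9504 0.0000 0.0000 0.0000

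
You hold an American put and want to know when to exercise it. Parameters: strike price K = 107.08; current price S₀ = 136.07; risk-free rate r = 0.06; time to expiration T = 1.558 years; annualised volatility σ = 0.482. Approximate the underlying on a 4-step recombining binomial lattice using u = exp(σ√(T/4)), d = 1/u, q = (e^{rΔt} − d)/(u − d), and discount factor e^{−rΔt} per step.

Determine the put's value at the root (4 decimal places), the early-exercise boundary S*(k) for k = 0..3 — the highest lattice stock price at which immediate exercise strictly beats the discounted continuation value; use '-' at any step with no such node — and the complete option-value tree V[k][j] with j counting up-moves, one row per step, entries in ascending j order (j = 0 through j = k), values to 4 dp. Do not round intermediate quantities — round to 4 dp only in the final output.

price = 13.7950
boundary = - - - 55.1867
tree:
13.7950
22.3075 4.6675
34.8885 8.9151 0.0000
51.8933 17.0284 0.0000 0.0000
66.2300 32.5250 0.0000 0.0000 0.0000

params: Δt=0.38950 u=1.35096 d=0.74021 q=0.46407 e^(-rΔt)=0.97690
t_4 payoffs: 66.2300 32.5250 0.0000 0.0000 0.0000
t_3: node(3,0) S=55.1867 payoff=51.8933 vs cont=49.4199 → 51.8933 [stop]  node(3,1) S=100.7209 payoff=6.3591 vs cont=17.0284 → 17.0284 [wait]  node(3,2) S=183.8252 payoff=0.0000 vs cont=0.0000 → 0.0000 [wait]  node(3,3) S=335.4984 payoff=0.0000 vs cont=0.0000 → 0.0000 [wait]  ⇒ S*(3)=55.1867
t_2: node(2,0) S=74.5550 payoff=32.5250 vs cont=34.8885 → 34.8885 [wait]  node(2,1) S=136.0700 payoff=0.0000 vs cont=8.9151 → 8.9151 [wait]  node(2,2) S=248.3406 payoff=0.0000 vs cont=0.0000 → 0.0000 [wait]  ⇒ S*(2)=-
t_1: node(1,0) S=100.7209 payoff=6.3591 vs cont=22.3075 → 22.3075 [wait]  node(1,1) S=183.8252 payoff=0.0000 vs cont=4.6675 → 4.6675 [wait]  ⇒ S*(1)=-
t_0: node(0,0) S=136.0700 payoff=0.0000 vs cont=13.7950 → 13.7950 [wait]  ⇒ S*(0)=-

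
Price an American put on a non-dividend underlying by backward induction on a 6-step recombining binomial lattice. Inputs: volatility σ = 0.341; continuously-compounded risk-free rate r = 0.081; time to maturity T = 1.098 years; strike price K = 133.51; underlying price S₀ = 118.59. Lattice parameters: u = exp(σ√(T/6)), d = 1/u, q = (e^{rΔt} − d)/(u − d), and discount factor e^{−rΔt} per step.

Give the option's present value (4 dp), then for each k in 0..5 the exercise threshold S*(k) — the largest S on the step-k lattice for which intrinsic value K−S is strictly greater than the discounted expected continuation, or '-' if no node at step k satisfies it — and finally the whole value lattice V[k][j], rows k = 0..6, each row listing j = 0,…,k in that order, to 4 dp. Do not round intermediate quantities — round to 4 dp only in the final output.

params: Δt=0.18300 u=1.15705 d=0.86427 q=0.51460 e^(-rΔt)=0.98529
t_6 payoffs: 84.0866 67.3436 44.9285 14.9200 0.0000 0.0000 0.0000
t_5: node(5,0) S=57.1854 payoff=76.3246 vs cont=74.3602 → 76.3246 [stop]  node(5,1) S=76.5580 payoff=56.9520 vs cont=54.9876 → 56.9520 [stop]  node(5,2) S=102.4933 payoff=31.0167 vs cont=29.0523 → 31.0167 [stop]  node(5,3) S=137.2147 payoff=0.0000 vs cont=7.1356 → 7.1356 [wait]  node(5,4) S=183.6986 payoff=0.0000 vs cont=0.0000 → 0.0000 [wait]  node(5,5) S=245.9297 payoff=0.0000 vs cont=0.0000 → 0.0000 [wait]  ⇒ S*(5)=102.4933
t_4: node(4,0) S=66.1664 payoff=67.3436 vs cont=65.3791 → 67.3436 [stop]  node(4,1) S=88.5815 payoff=44.9285 vs cont=42.9641 → 44.9285 [stop]  node(4,2) S=118.5900 payoff=14.9200 vs cont=18.4519 → 18.4519 [wait]  node(4,3) S=158.7644 payoff=0.0000 vs cont=3.4127 → 3.4127 [wait]  node(4,4) S=212.5486 payoff=0.0000 vs cont=0.0000 → 0.0000 [wait]  ⇒ S*(4)=88.5815
t_3: node(3,0) S=76.5580 payoff=56.9520 vs cont=54.9876 → 56.9520 [stop]  node(3,1) S=102.4933 payoff=31.0167 vs cont=30.8431 → 31.0167 [stop]  node(3,2) S=137.2147 payoff=0.0000 vs cont=10.5551 → 10.5551 [wait]  node(3,3) S=183.6986 payoff=0.0000 vs cont=1.6321 → 1.6321 [wait]  ⇒ S*(3)=102.4933
t_2: node(2,0) S=88.5815 payoff=44.9285 vs cont=42.9641 → 44.9285 [stop]  node(2,1) S=118.5900 payoff=14.9200 vs cont=20.1857 → 20.1857 [wait]  node(2,2) S=158.7644 payoff=0.0000 vs cont=5.8756 → 5.8756 [wait]  ⇒ S*(2)=88.5815
t_1: node(1,0) S=102.4933 payoff=31.0167 vs cont=31.7221 → 31.7221 [wait]  node(1,1) S=137.2147 payoff=0.0000 vs cont=12.6331 → 12.6331 [wait]  ⇒ S*(1)=-
t_0: node(0,0) S=118.5900 payoff=14.9200 vs cont=21.5767 → 21.5767 [wait]  ⇒ S*(0)=-

price = 21.5767
boundary = - - 88.5815 102.4933 88.5815 102.4933
tree:
21.5767
31.7221 12.6331
44.9285 20.1857 5.8756
56.9520 31.0167 10.5551 1.6321
67.3436 44.9285 18.4519 3.4127 0.0000
76.3246 56.9520 31.0167 7.1356 0.0000 0.0000
84.0866 67.3436 44.9285 14.9200 0.0000 0.0000 0.0000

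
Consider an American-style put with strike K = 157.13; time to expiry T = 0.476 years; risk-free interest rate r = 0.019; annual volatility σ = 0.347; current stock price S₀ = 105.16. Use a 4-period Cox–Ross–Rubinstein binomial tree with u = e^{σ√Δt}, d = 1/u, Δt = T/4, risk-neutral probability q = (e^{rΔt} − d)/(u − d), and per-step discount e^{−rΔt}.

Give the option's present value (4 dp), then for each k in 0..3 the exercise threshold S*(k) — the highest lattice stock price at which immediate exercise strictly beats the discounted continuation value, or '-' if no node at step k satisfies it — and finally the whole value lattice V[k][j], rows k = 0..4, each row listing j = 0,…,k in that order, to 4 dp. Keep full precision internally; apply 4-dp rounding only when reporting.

Δt=0.11900  u=1.12716  d=0.88718  q=0.47954  discount=0.99774
step 4 (expiry): payoffs max(K−S,0) = 91.9812 74.3590 51.9700 23.5250 0.0000
step 3: (k=3,j=0): S=73.4332, (K−S)⁺=83.6968, hold=83.3420 ⇒ V=83.6968 exercise | (k=3,j=1): S=93.2963, (K−S)⁺=63.8337, hold=63.4788 ⇒ V=63.8337 exercise | (k=3,j=2): S=118.5323, (K−S)⁺=38.5977, hold=38.2428 ⇒ V=38.5977 exercise | (k=3,j=3): S=150.5944, (K−S)⁺=6.5356, hold=12.2161 ⇒ V=12.2161 continue  boundary S*=118.5323
step 2: (k=2,j=0): S=82.7710, (K−S)⁺=74.3590, hold=74.0041 ⇒ V=74.3590 exercise | (k=2,j=1): S=105.1600, (K−S)⁺=51.9700, hold=51.6151 ⇒ V=51.9700 exercise | (k=2,j=2): S=133.6050, (K−S)⁺=23.5250, hold=25.8880 ⇒ V=25.8880 continue  boundary S*=105.1600
step 1: (k=1,j=0): S=93.2963, (K−S)⁺=63.8337, hold=63.4788 ⇒ V=63.8337 exercise | (k=1,j=1): S=118.5323, (K−S)⁺=38.5977, hold=39.3735 ⇒ V=39.3735 continue  boundary S*=93.2963
step 0: (k=0,j=0): S=105.1600, (K−S)⁺=51.9700, hold=51.9863 ⇒ V=51.9863 continue  boundary S*=-

price = 51.9863
boundary = - 93.2963 105.1600 118.5323
tree:
51.9863
63.8337 39.3735
74.3590 51.9700 25.8880
83.6968 63.8337 38.5977 12.2161
91.9812 74.3590 51.9700 23.5250 0.0000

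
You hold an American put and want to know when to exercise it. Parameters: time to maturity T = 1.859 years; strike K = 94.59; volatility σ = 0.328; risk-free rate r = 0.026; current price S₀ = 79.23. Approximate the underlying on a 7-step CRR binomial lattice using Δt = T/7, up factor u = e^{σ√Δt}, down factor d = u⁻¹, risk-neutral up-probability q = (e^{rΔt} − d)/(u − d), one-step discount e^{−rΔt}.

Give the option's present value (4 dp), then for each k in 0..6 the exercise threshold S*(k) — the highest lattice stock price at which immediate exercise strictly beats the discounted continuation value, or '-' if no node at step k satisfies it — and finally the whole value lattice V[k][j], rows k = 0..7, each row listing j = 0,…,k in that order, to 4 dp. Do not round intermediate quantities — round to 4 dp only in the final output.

price = 21.7404
boundary = - - 56.5030 47.7159 56.5030 66.9084 79.2300
tree:
21.7404
29.3133 13.7935
38.0870 20.1659 7.0410
46.8741 28.3861 11.4898 2.2895
54.2947 38.0870 18.2138 4.3204 0.1070
60.5613 46.8741 27.6816 8.1484 0.2066 0.0000
65.8533 54.2947 38.0870 15.3600 0.3986 0.0000 0.0000
70.3224 60.5613 46.8741 27.6816 0.7693 0.0000 0.0000 0.0000

params: Δt=0.26557 u=1.18416 d=0.84448 q=0.47824 e^(-rΔt)=0.99312
t_7 payoffs: 70.3224 60.5613 46.8741 27.6816 0.7693 0.0000 0.0000 0.0000
t_6: node(6,0) S=28.7367 payoff=65.8533 vs cont=65.2025 → 65.8533 [stop]  node(6,1) S=40.2953 payoff=54.2947 vs cont=53.6439 → 54.2947 [stop]  node(6,2) S=56.5030 payoff=38.0870 vs cont=37.4361 → 38.0870 [stop]  node(6,3) S=79.2300 payoff=15.3600 vs cont=14.7091 → 15.3600 [stop]  node(6,4) S=111.0983 payoff=0.0000 vs cont=0.3986 → 0.3986 [wait]  node(6,5) S=155.7849 payoff=0.0000 vs cont=0.0000 → 0.0000 [wait]  node(6,6) S=218.4455 payoff=0.0000 vs cont=0.0000 → 0.0000 [wait]  ⇒ S*(6)=79.2300
t_5: node(5,0) S=34.0287 payoff=60.5613 vs cont=59.9104 → 60.5613 [stop]  node(5,1) S=47.7159 payoff=46.8741 vs cont=46.2232 → 46.8741 [stop]  node(5,2) S=66.9084 payoff=27.6816 vs cont=27.0307 → 27.6816 [stop]  node(5,3) S=93.8207 payoff=0.7693 vs cont=8.1484 → 8.1484 [wait]  node(5,4) S=131.5577 payoff=0.0000 vs cont=0.2066 → 0.2066 [wait]  node(5,5) S=184.4736 payoff=0.0000 vs cont=0.0000 → 0.0000 [wait]  ⇒ S*(5)=66.9084
t_4: node(4,0) S=40.2953 payoff=54.2947 vs cont=53.6439 → 54.2947 [stop]  node(4,1) S=56.5030 payoff=38.0870 vs cont=37.4361 → 38.0870 [stop]  node(4,2) S=79.2300 payoff=15.3600 vs cont=18.2138 → 18.2138 [wait]  node(4,3) S=111.0983 payoff=0.0000 vs cont=4.3204 → 4.3204 [wait]  node(4,4) S=155.7849 payoff=0.0000 vs cont=0.1070 → 0.1070 [wait]  ⇒ S*(4)=56.5030
t_3: node(3,0) S=47.7159 payoff=46.8741 vs cont=46.2232 → 46.8741 [stop]  node(3,1) S=66.9084 payoff=27.6816 vs cont=28.3861 → 28.3861 [wait]  node(3,2) S=93.8207 payoff=0.7693 vs cont=11.4898 → 11.4898 [wait]  node(3,3) S=131.5577 payoff=0.0000 vs cont=2.2895 → 2.2895 [wait]  ⇒ S*(3)=47.7159
t_2: node(2,0) S=56.5030 payoff=38.0870 vs cont=37.7707 → 38.0870 [stop]  node(2,1) S=79.2300 payoff=15.3600 vs cont=20.1659 → 20.1659 [wait]  node(2,2) S=111.0983 payoff=0.0000 vs cont=7.0410 → 7.0410 [wait]  ⇒ S*(2)=56.5030
t_1: node(1,0) S=66.9084 payoff=27.6816 vs cont=29.3133 → 29.3133 [wait]  node(1,1) S=93.8207 payoff=0.7693 vs cont=13.7935 → 13.7935 [wait]  ⇒ S*(1)=-
t_0: node(0,0) S=79.2300 payoff=15.3600 vs cont=21.7404 → 21.7404 [wait]  ⇒ S*(0)=-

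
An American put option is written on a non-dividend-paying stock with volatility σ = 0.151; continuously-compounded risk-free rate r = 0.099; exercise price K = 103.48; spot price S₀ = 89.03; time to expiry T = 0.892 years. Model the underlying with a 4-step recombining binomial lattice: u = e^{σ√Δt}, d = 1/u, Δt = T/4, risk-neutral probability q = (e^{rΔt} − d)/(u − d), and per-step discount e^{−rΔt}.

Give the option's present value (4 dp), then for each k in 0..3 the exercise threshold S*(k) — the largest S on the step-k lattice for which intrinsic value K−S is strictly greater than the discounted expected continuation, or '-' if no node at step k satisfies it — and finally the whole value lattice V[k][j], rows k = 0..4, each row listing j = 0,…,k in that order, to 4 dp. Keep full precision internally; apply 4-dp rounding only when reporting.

Δt=0.22300, u=1.07391, d=0.93118, q=0.63857, disc=e^(-rΔt)=0.97816
k=4 terminal: V=max(K-S,0) → 36.5433 26.2830 14.4500 0.8032 0.0000
k=3: j=0 S=71.8840 intr=31.5960 cont=29.3365 V=31.5960[EX]; j=1 S=82.9026 intr=20.5774 cont=18.3179 V=20.5774[EX]; j=2 S=95.6102 intr=7.8698 cont=5.6103 V=7.8698[EX]; j=3 S=110.2657 intr=0.0000 cont=0.2839 V=0.2839[hold]  S*(3)=95.6102
k=2: j=0 S=77.1970 intr=26.2830 cont=24.0235 V=26.2830[EX]; j=1 S=89.0300 intr=14.4500 cont=12.1905 V=14.4500[EX]; j=2 S=102.6768 intr=0.8032 cont=2.9596 V=2.9596[hold]  S*(2)=89.0300
k=1: j=0 S=82.9026 intr=20.5774 cont=18.3179 V=20.5774[EX]; j=1 S=95.6102 intr=7.8698 cont=6.9572 V=7.8698[EX]  S*(1)=95.6102
k=0: j=0 S=89.0300 intr=14.4500 cont=12.1905 V=14.4500[EX]  S*(0)=89.0300

price = 14.4500
boundary = 89.0300 95.6102 89.0300 95.6102
tree:
14.4500
20.5774 7.8698
26.2830 14.4500 2.9596
31.5960 20.5774 7.8698 0.2839
36.5433 26.2830 14.4500 0.8032 0.0000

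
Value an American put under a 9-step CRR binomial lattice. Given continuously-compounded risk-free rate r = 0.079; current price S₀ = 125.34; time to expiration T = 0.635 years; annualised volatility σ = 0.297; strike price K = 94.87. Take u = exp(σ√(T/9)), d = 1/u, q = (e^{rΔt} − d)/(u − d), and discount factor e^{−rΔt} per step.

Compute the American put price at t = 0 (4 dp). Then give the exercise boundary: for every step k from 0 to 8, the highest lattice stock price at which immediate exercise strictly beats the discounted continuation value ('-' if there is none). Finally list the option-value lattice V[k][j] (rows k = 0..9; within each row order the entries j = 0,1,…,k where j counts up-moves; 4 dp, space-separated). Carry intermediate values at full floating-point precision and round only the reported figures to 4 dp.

price = 0.9635
boundary = - - - - - - 78.0766 72.1538 78.0766
tree:
0.9635
1.6544 0.3251
2.7872 0.6084 0.0624
4.5889 1.1253 0.1296 0.0000
7.3453 2.0498 0.2691 0.0000 0.0000
11.3529 3.6611 0.5588 0.0000 0.0000 0.0000
16.7934 6.3661 1.1602 0.0000 0.0000 0.0000 0.0000
22.7162 10.6531 2.4089 0.0000 0.0000 0.0000 0.0000 0.0000
28.1897 16.7934 5.0015 0.0000 0.0000 0.0000 0.0000 0.0000 0.0000
33.2479 22.7162 10.3845 0.0000 0.0000 0.0000 0.0000 0.0000 0.0000 0.0000

Δt=0.07056, u=1.08209, d=0.92414, q=0.51568, disc=e^(-rΔt)=0.99444
k=9 terminal: V=max(K-S,0) → 33.2479 22.7162 10.3845 0.0000 0.0000 0.0000 0.0000 0.0000 0.0000 0.0000
k=8: j=0 S=66.6803 intr=28.1897 cont=27.6624 V=28.1897[EX]; j=1 S=78.0766 intr=16.7934 cont=16.2661 V=16.7934[EX]; j=2 S=91.4205 intr=3.4495 cont=5.0015 V=5.0015[hold]; j=3 S=107.0451 intr=0.0000 cont=0.0000 V=0.0000[hold]; j=4 S=125.3400 intr=0.0000 cont=0.0000 V=0.0000[hold]; j=5 S=146.7617 intr=0.0000 cont=0.0000 V=0.0000[hold]; j=6 S=171.8445 intr=0.0000 cont=0.0000 V=0.0000[hold]; j=7 S=201.2142 intr=0.0000 cont=0.0000 V=0.0000[hold]; j=8 S=235.6035 intr=0.0000 cont=0.0000 V=0.0000[hold]  S*(8)=78.0766
k=7: j=0 S=72.1538 intr=22.7162 cont=22.1889 V=22.7162[EX]; j=1 S=84.4855 intr=10.3845 cont=10.6531 V=10.6531[hold]; j=2 S=98.9248 intr=0.0000 cont=2.4089 V=2.4089[hold]; j=3 S=115.8319 intr=0.0000 cont=0.0000 V=0.0000[hold]; j=4 S=135.6286 intr=0.0000 cont=0.0000 V=0.0000[hold]; j=5 S=158.8087 intr=0.0000 cont=0.0000 V=0.0000[hold]; j=6 S=185.9504 intr=0.0000 cont=0.0000 V=0.0000[hold]; j=7 S=217.7310 intr=0.0000 cont=0.0000 V=0.0000[hold]  S*(7)=72.1538
k=6: j=0 S=78.0766 intr=16.7934 cont=16.4038 V=16.7934[EX]; j=1 S=91.4205 intr=3.4495 cont=6.3661 V=6.3661[hold]; j=2 S=107.0451 intr=0.0000 cont=1.1602 V=1.1602[hold]; j=3 S=125.3400 intr=0.0000 cont=0.0000 V=0.0000[hold]; j=4 S=146.7617 intr=0.0000 cont=0.0000 V=0.0000[hold]; j=5 S=171.8445 intr=0.0000 cont=0.0000 V=0.0000[hold]; j=6 S=201.2142 intr=0.0000 cont=0.0000 V=0.0000[hold]  S*(6)=78.0766
k=5: j=0 S=84.4855 intr=10.3845 cont=11.3529 V=11.3529[hold]; j=1 S=98.9248 intr=0.0000 cont=3.6611 V=3.6611[hold]; j=2 S=115.8319 intr=0.0000 cont=0.5588 V=0.5588[hold]; j=3 S=135.6286 intr=0.0000 cont=0.0000 V=0.0000[hold]; j=4 S=158.8087 intr=0.0000 cont=0.0000 V=0.0000[hold]; j=5 S=185.9504 intr=0.0000 cont=0.0000 V=0.0000[hold]  S*(5)=-
k=4: j=0 S=91.4205 intr=3.4495 cont=7.3453 V=7.3453[hold]; j=1 S=107.0451 intr=0.0000 cont=2.0498 V=2.0498[hold]; j=2 S=125.3400 intr=0.0000 cont=0.2691 V=0.2691[hold]; j=3 S=146.7617 intr=0.0000 cont=0.0000 V=0.0000[hold]; j=4 S=171.8445 intr=0.0000 cont=0.0000 V=0.0000[hold]  S*(4)=-
k=3: j=0 S=98.9248 intr=0.0000 cont=4.5889 V=4.5889[hold]; j=1 S=115.8319 intr=0.0000 cont=1.1253 V=1.1253[hold]; j=2 S=135.6286 intr=0.0000 cont=0.1296 V=0.1296[hold]; j=3 S=158.8087 intr=0.0000 cont=0.0000 V=0.0000[hold]  S*(3)=-
k=2: j=0 S=107.0451 intr=0.0000 cont=2.7872 V=2.7872[hold]; j=1 S=125.3400 intr=0.0000 cont=0.6084 V=0.6084[hold]; j=2 S=146.7617 intr=0.0000 cont=0.0624 V=0.0624[hold]  S*(2)=-
k=1: j=0 S=115.8319 intr=0.0000 cont=1.6544 V=1.6544[hold]; j=1 S=135.6286 intr=0.0000 cont=0.3251 V=0.3251[hold]  S*(1)=-
k=0: j=0 S=125.3400 intr=0.0000 cont=0.9635 V=0.9635[hold]  S*(0)=-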